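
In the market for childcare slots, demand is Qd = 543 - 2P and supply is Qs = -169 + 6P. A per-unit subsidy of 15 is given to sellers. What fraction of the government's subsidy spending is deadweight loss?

Pre-subsidy: 543 - 2P = -169 + 6P gives P* = 89, Q* = 365.
With the subsidy, sellers receive Ps = Pb + 15 for each unit, where Pb is the price buyers pay.
Supply in terms of Pb becomes Qs = -169 + 6(Pb + 15) = -79 + 6Pb. Setting this equal to demand: 543 - 2Pb = -79 + 6Pb, so Pb = 77.75.
Sellers receive Ps = 77.75 + 15 = 92.75; Q' = 543 − 2·77.75 = 387.5.
ΔCS = ½(365 + 387.5)(89 − 77.75) = 4232.8125; ΔPS = ½(365 + 387.5)(92.75 − 89) = 1410.9375.
Government spending = 15 × 387.5 = 5812.5.
DWL = ½ × 15 × (387.5 − 365) = 168.75; fraction = 168.75 / 5812.5 = 9/310.

DWL / government spending = 9/310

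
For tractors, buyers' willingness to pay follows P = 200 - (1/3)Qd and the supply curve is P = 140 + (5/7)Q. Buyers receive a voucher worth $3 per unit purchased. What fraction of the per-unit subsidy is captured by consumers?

Pre-subsidy: 200 - (1/3)Q = 140 + (5/7)Q gives Q* = 630/11 and P* = 1990/11.
With the rebate, buyers effectively pay Pb = Ps − 3, where Ps is the price sellers receive.
On the curves, Pb = 200 - (1/3)Q and Ps = 140 + (5/7)Q; the wedge Ps − Pb = 3 gives 140 + (5/7)Q − (200 - (1/3)Q) = 3, so Q' = 1323/22.
Then Pb = 200 − (1/3)·(1323/22) = 3959/22 and Ps = 140 + (5/7)·(1323/22) = 4025/22.
Buyers' price falls by P* − Pb = 1990/11 − 3959/22 = 21/22; sellers' price rises by Ps − P* = 4025/22 − 1990/11 = 45/22.
So consumers capture (21/22)/3 = 7/22 of each unit of subsidy.

Consumer share = 7/22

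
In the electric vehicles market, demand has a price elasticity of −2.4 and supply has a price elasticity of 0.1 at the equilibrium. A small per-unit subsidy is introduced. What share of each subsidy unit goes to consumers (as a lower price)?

Consumer share = 0.04

For a small subsidy around the equilibrium, the benefit split depends on the relative slopes, which at a point are proportional to the elasticities.
Buyer share = εs/(εs + |εd|) = 0.1/(0.1 + 2.4) = 0.04; seller share = |εd|/(εs + |εd|) = 0.96.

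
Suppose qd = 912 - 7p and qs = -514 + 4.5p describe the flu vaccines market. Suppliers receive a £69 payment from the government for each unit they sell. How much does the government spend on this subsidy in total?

Government cost = £16077

Pre-subsidy: 912 - 7p = -514 + 4.5p gives p* = 124, q* = 44.
With the subsidy, sellers receive ps = pb + 69 for each unit, where pb is the price buyers pay.
Supply in terms of pb becomes qs = -514 + 4.5(pb + 69) = -203.5 + 4.5pb. Setting this equal to demand: 912 - 7pb = -203.5 + 4.5pb, so pb = 97.
Sellers receive ps = 97 + 69 = 166; q' = 912 − 7·97 = 233.
Government outlay = subsidy × quantity = 69 × 233 = 16077.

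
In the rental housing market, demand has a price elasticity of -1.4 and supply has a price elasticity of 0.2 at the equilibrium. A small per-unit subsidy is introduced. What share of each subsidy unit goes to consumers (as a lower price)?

For a small subsidy around the equilibrium, the benefit split depends on the relative slopes, which at a point are proportional to the elasticities.
Buyer share = εs/(εs + |εd|) = 0.2/(0.2 + 1.4) = 0.125; seller share = |εd|/(εs + |εd|) = 0.875.

Consumer share = 0.125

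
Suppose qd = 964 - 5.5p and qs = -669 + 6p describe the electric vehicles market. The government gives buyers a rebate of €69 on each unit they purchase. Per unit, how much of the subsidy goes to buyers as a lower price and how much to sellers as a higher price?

Buyers gain €36 per unit; sellers gain €33 per unit

Pre-subsidy: 964 - 5.5p = -669 + 6p gives p* = 142, q* = 183.
With the rebate, buyers effectively pay pb = ps − 69, where ps is the price sellers receive.
Demand in terms of ps becomes qd = 964 − 5.5(ps − 69) = 1343.5 - 5.5ps. Setting this equal to supply: 1343.5 - 5.5ps = -669 + 6ps, so ps = 175.
Buyers pay pb = 175 − 69 = 106; q' = -669 + 6·175 = 381.
Buyers' price falls by p* − pb = 142 − 106 = 36; sellers' price rises by ps − p* = 175 − 142 = 33.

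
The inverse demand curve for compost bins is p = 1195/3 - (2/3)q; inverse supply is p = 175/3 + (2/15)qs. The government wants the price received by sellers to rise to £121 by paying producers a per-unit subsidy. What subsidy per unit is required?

Required subsidy s = £36 per unit

At a seller price of 121, quantity supplied is -437.5 + 7.5·121 = 470.
Buyers absorb 470 only when they pay pb = 1195/3 − (2/3)·470 = 85.
s = ps − pb = 121 − 85 = 36.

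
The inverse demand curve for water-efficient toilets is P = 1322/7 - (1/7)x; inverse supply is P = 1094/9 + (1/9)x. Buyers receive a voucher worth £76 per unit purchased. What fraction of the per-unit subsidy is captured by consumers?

Pre-subsidy: 1322/7 - (1/7)x = 1094/9 + (1/9)x gives x* = 265 and P* = 151.
With the rebate, buyers effectively pay Pb = Ps − 76, where Ps is the price sellers receive.
On the curves, Pb = 1322/7 - (1/7)x and Ps = 1094/9 + (1/9)x; the wedge Ps − Pb = 76 gives 1094/9 + (1/9)x − (1322/7 - (1/7)x) = 76, so x' = 564.25.
Then Pb = 1322/7 − (1/7)·564.25 = 108.25 and Ps = 1094/9 + (1/9)·564.25 = 184.25.
Buyers' price falls by P* − Pb = 151 − 108.25 = 42.75; sellers' price rises by Ps − P* = 184.25 − 151 = 33.25.
So consumers capture 42.75/76 = 0.5625 of each unit of subsidy.

Consumer share = 0.5625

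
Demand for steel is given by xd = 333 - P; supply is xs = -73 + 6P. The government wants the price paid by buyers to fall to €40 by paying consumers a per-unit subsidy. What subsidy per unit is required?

At a buyer price of 40, quantity demanded is 333 − 1·40 = 293.
Sellers supply 293 only when they receive Ps with -73 + 6·Ps = 293, i.e. Ps = 61.
s = Ps − Pb = 61 − 40 = 21.

Required subsidy s = €21 per unit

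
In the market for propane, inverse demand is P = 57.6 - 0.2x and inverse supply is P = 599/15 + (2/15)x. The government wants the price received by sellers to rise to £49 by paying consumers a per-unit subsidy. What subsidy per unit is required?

Required subsidy s = £5 per unit

At a seller price of 49, quantity supplied is -299.5 + 7.5·49 = 68.
Buyers absorb 68 only when they pay Pb = 57.6 − 0.2·68 = 44.
s = Ps − Pb = 49 − 44 = 5.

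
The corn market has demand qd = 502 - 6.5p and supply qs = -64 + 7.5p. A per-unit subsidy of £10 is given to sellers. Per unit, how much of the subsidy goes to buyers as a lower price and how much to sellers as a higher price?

Buyers gain 75/14 per unit; sellers gain 65/14 per unit

Pre-subsidy: 502 - 6.5p = -64 + 7.5p gives p* = 283/7, q* = 3349/14.
With the subsidy, sellers receive ps = pb + 10 for each unit, where pb is the price buyers pay.
Supply in terms of pb becomes qs = -64 + 7.5(pb + 10) = 11 + 7.5pb. Setting this equal to demand: 502 - 6.5pb = 11 + 7.5pb, so pb = 491/14.
Sellers receive ps = 491/14 + 10 = 631/14; q' = 502 − 6.5·(491/14) = 7673/28.
Buyers' price falls by p* − pb = 283/7 − 491/14 = 75/14; sellers' price rises by ps − p* = 631/14 − 283/7 = 65/14.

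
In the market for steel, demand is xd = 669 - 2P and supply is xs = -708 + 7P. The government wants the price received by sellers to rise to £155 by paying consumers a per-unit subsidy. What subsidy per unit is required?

At a seller price of 155, quantity supplied is -708 + 7·155 = 377.
Buyers absorb 377 only when they pay Pb with 669 − 2·Pb = 377, i.e. Pb = 146.
s = Ps − Pb = 155 − 146 = 9.

Required subsidy s = £9 per unit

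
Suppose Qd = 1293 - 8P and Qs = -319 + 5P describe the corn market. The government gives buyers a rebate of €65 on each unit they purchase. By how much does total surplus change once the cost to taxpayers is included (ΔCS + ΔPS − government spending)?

Net change in total surplus = -€6500

Pre-subsidy: 1293 - 8P = -319 + 5P gives P* = 124, Q* = 301.
With the rebate, buyers effectively pay Pb = Ps − 65, where Ps is the price sellers receive.
Demand in terms of Ps becomes Qd = 1293 − 8(Ps − 65) = 1813 - 8Ps. Setting this equal to supply: 1813 - 8Ps = -319 + 5Ps, so Ps = 164.
Buyers pay Pb = 164 − 65 = 99; Q' = -319 + 5·164 = 501.
ΔCS = ½(301 + 501)(124 − 99) = 10025; ΔPS = ½(301 + 501)(164 − 124) = 16040.
Government spending = 65 × 501 = 32565.
Net change = 10025 + 16040 − 32565 = -6500. The loss equals the DWL triangle ½·65·200.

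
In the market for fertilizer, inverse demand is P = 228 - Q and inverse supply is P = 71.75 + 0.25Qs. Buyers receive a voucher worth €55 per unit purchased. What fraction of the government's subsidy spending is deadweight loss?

DWL / government spending = 22/169

Pre-subsidy: 228 - Q = 71.75 + 0.25Q gives Q* = 125 and P* = 103.
With the rebate, buyers effectively pay Pb = Ps − 55, where Ps is the price sellers receive.
On the curves, Pb = 228 - Q and Ps = 71.75 + 0.25Q; the wedge Ps − Pb = 55 gives 71.75 + 0.25Q − (228 - Q) = 55, so Q' = 169.
Then Pb = 228 − 1·169 = 59 and Ps = 71.75 + 0.25·169 = 114.
ΔCS = ½(125 + 169)(103 − 59) = 6468; ΔPS = ½(125 + 169)(114 − 103) = 1617.
Government spending = 55 × 169 = 9295.
DWL = ½ × 55 × (169 − 125) = 1210; fraction = 1210 / 9295 = 22/169.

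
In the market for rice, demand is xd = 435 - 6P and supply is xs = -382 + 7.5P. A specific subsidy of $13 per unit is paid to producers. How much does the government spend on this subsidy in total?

Pre-subsidy: 435 - 6P = -382 + 7.5P gives P* = 1634/27, x* = 647/9.
With the subsidy, sellers receive Ps = Pb + 13 for each unit, where Pb is the price buyers pay.
Supply in terms of Pb becomes xs = -382 + 7.5(Pb + 13) = -284.5 + 7.5Pb. Setting this equal to demand: 435 - 6Pb = -284.5 + 7.5Pb, so Pb = 1439/27.
Sellers receive Ps = 1439/27 + 13 = 1790/27; x' = 435 − 6·(1439/27) = 1037/9.
Government outlay = subsidy × quantity = 13 × 1037/9 = 13481/9.

Government cost = 13481/9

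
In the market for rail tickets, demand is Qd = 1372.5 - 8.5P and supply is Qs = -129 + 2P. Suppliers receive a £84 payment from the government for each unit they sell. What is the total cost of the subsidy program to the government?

Pre-subsidy: 1372.5 - 8.5P = -129 + 2P gives P* = 143, Q* = 157.
With the subsidy, sellers receive Ps = Pb + 84 for each unit, where Pb is the price buyers pay.
Supply in terms of Pb becomes Qs = -129 + 2(Pb + 84) = 39 + 2Pb. Setting this equal to demand: 1372.5 - 8.5Pb = 39 + 2Pb, so Pb = 127.
Sellers receive Ps = 127 + 84 = 211; Q' = 1372.5 − 8.5·127 = 293.
Government outlay = subsidy × quantity = 84 × 293 = 24612.

Government cost = £24612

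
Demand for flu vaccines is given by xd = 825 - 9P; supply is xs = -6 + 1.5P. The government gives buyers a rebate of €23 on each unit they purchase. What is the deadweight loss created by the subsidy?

Pre-subsidy: 825 - 9P = -6 + 1.5P gives P* = 554/7, x* = 789/7.
With the rebate, buyers effectively pay Pb = Ps − 23, where Ps is the price sellers receive.
Demand in terms of Ps becomes xd = 825 − 9(Ps − 23) = 1032 - 9Ps. Setting this equal to supply: 1032 - 9Ps = -6 + 1.5Ps, so Ps = 692/7.
Buyers pay Pb = 692/7 − 23 = 531/7; x' = -6 + 1.5·(692/7) = 996/7.
The subsidy expands output by 996/7 − 789/7 = 207/7 past the efficient level; on those units the gap between marginal cost and willingness to pay runs from 0 up to 23.
DWL = ½ × 23 × 207/7 = 4761/14.

Deadweight loss = 4761/14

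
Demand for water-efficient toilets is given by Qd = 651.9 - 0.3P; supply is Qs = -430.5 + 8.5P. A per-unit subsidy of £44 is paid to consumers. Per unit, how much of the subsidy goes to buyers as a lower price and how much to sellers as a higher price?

Pre-subsidy: 651.9 - 0.3P = -430.5 + 8.5P gives P* = 123, Q* = 615.
With the rebate, buyers effectively pay Pb = Ps − 44, where Ps is the price sellers receive.
Demand in terms of Ps becomes Qd = 651.9 − 0.3(Ps − 44) = 665.1 - 0.3Ps. Setting this equal to supply: 665.1 - 0.3Ps = -430.5 + 8.5Ps, so Ps = 124.5.
Buyers pay Pb = 124.5 − 44 = 80.5; Q' = -430.5 + 8.5·124.5 = 627.75.
Buyers' price falls by P* − Pb = 123 − 80.5 = 42.5; sellers' price rises by Ps − P* = 124.5 − 123 = 1.5.

Buyers gain £42.5 per unit; sellers gain £1.5 per unit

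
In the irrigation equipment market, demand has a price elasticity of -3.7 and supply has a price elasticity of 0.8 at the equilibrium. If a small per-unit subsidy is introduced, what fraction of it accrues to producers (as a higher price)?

For a small subsidy around the equilibrium, the benefit split depends on the relative slopes, which at a point are proportional to the elasticities.
Buyer share = εs/(εs + |εd|) = 0.8/(0.8 + 3.7) = 8/45; seller share = |εd|/(εs + |εd|) = 37/45.
So producers capture 37/45 of the subsidy.

Producer share = 37/45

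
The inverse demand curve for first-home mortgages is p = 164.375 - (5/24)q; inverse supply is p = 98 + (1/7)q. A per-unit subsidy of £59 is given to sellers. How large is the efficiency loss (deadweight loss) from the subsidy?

Deadweight loss = £4956

Pre-subsidy: 164.375 - (5/24)q = 98 + (1/7)q gives q* = 189 and p* = 125.
With the subsidy, sellers receive ps = pb + 59 for each unit, where pb is the price buyers pay.
On the curves, pb = 164.375 - (5/24)q and ps = 98 + (1/7)q; the wedge ps − pb = 59 gives 98 + (1/7)q − (164.375 - (5/24)q) = 59, so q' = 357.
Then pb = 164.375 − (5/24)·357 = 90 and ps = 98 + (1/7)·357 = 149.
The subsidy expands output by 357 − 189 = 168 past the efficient level; on those units the gap between marginal cost and willingness to pay runs from 0 up to 59.
DWL = ½ × 59 × 168 = 4956.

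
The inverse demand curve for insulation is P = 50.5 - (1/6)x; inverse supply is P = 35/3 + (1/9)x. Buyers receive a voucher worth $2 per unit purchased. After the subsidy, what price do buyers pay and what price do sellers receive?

Buyers pay $26; sellers receive $28

Pre-subsidy: 50.5 - (1/6)x = 35/3 + (1/9)x gives x* = 139.8 and P* = 27.2.
With the rebate, buyers effectively pay Pb = Ps − 2, where Ps is the price sellers receive.
On the curves, Pb = 50.5 - (1/6)x and Ps = 35/3 + (1/9)x; the wedge Ps − Pb = 2 gives 35/3 + (1/9)x − (50.5 - (1/6)x) = 2, so x' = 147.
Then Pb = 50.5 − (1/6)·147 = 26 and Ps = 35/3 + (1/9)·147 = 28.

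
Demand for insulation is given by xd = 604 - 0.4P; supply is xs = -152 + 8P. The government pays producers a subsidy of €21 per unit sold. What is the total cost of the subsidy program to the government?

Government cost = €12096

Pre-subsidy: 604 - 0.4P = -152 + 8P gives P* = 90, x* = 568.
With the subsidy, sellers receive Ps = Pb + 21 for each unit, where Pb is the price buyers pay.
Supply in terms of Pb becomes xs = -152 + 8(Pb + 21) = 16 + 8Pb. Setting this equal to demand: 604 - 0.4Pb = 16 + 8Pb, so Pb = 70.
Sellers receive Ps = 70 + 21 = 91; x' = 604 − 0.4·70 = 576.
Government outlay = subsidy × quantity = 21 × 576 = 12096.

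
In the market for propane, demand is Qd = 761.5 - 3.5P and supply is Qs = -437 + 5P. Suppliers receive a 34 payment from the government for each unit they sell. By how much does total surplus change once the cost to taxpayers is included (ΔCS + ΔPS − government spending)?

Net change in total surplus = -1190

Pre-subsidy: 761.5 - 3.5P = -437 + 5P gives P* = 141, Q* = 268.
With the subsidy, sellers receive Ps = Pb + 34 for each unit, where Pb is the price buyers pay.
Supply in terms of Pb becomes Qs = -437 + 5(Pb + 34) = -267 + 5Pb. Setting this equal to demand: 761.5 - 3.5Pb = -267 + 5Pb, so Pb = 121.
Sellers receive Ps = 121 + 34 = 155; Q' = 761.5 − 3.5·121 = 338.
ΔCS = ½(268 + 338)(141 − 121) = 6060; ΔPS = ½(268 + 338)(155 − 141) = 4242.
Government spending = 34 × 338 = 11492.
Net change = 6060 + 4242 − 11492 = -1190. The loss equals the DWL triangle ½·34·70.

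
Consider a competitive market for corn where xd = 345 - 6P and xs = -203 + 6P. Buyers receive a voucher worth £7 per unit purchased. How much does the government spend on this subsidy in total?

Government cost = £644

Pre-subsidy: 345 - 6P = -203 + 6P gives P* = 137/3, x* = 71.
With the rebate, buyers effectively pay Pb = Ps − 7, where Ps is the price sellers receive.
Demand in terms of Ps becomes xd = 345 − 6(Ps − 7) = 387 - 6Ps. Setting this equal to supply: 387 - 6Ps = -203 + 6Ps, so Ps = 295/6.
Buyers pay Pb = 295/6 − 7 = 253/6; x' = -203 + 6·(295/6) = 92.
Government outlay = subsidy × quantity = 7 × 92 = 644.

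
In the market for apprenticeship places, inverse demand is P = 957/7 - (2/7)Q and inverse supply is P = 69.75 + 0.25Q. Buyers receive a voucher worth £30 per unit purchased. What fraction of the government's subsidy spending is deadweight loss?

DWL / government spending = 28/181

Pre-subsidy: 957/7 - (2/7)Q = 69.75 + 0.25Q gives Q* = 125 and P* = 101.
With the rebate, buyers effectively pay Pb = Ps − 30, where Ps is the price sellers receive.
On the curves, Pb = 957/7 - (2/7)Q and Ps = 69.75 + 0.25Q; the wedge Ps − Pb = 30 gives 69.75 + 0.25Q − (957/7 - (2/7)Q) = 30, so Q' = 181.
Then Pb = 957/7 − (2/7)·181 = 85 and Ps = 69.75 + 0.25·181 = 115.
ΔCS = ½(125 + 181)(101 − 85) = 2448; ΔPS = ½(125 + 181)(115 − 101) = 2142.
Government spending = 30 × 181 = 5430.
DWL = ½ × 30 × (181 − 125) = 840; fraction = 840 / 5430 = 28/181.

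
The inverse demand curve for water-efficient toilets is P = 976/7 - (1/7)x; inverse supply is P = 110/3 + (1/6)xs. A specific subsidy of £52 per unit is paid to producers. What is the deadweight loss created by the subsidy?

Pre-subsidy: 976/7 - (1/7)x = 110/3 + (1/6)x gives x* = 332 and P* = 92.
With the subsidy, sellers receive Ps = Pb + 52 for each unit, where Pb is the price buyers pay.
On the curves, Pb = 976/7 - (1/7)x and Ps = 110/3 + (1/6)x; the wedge Ps − Pb = 52 gives 110/3 + (1/6)x − (976/7 - (1/7)x) = 52, so x' = 500.
Then Pb = 976/7 − (1/7)·500 = 68 and Ps = 110/3 + (1/6)·500 = 120.
The subsidy expands output by 500 − 332 = 168 past the efficient level; on those units the gap between marginal cost and willingness to pay runs from 0 up to 52.
DWL = ½ × 52 × 168 = 4368.

Deadweight loss = £4368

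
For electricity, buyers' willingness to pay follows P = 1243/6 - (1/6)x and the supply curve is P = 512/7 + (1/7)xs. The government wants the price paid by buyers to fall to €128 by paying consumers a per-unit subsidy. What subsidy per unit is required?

At a buyer price of 128, quantity demanded is 1243 − 6·128 = 475.
Sellers supply 475 only when they receive Ps = 512/7 + (1/7)·475 = 141.
s = Ps − Pb = 141 − 128 = 13.

Required subsidy s = €13 per unit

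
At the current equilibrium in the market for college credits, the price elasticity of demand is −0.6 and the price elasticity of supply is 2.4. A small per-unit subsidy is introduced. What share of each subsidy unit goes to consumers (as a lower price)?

Consumer share = 0.8

For a small subsidy around the equilibrium, the benefit split depends on the relative slopes, which at a point are proportional to the elasticities.
Buyer share = εs/(εs + |εd|) = 2.4/(2.4 + 0.6) = 0.8; seller share = |εd|/(εs + |εd|) = 0.2.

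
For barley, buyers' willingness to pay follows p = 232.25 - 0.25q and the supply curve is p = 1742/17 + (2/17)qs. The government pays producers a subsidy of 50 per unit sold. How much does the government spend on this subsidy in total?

Pre-subsidy: 232.25 - 0.25q = 1742/17 + (2/17)q gives q* = 353 and p* = 144.
With the subsidy, sellers receive ps = pb + 50 for each unit, where pb is the price buyers pay.
On the curves, pb = 232.25 - 0.25q and ps = 1742/17 + (2/17)q; the wedge ps − pb = 50 gives 1742/17 + (2/17)q − (232.25 - 0.25q) = 50, so q' = 489.
Then pb = 232.25 − 0.25·489 = 110 and ps = 1742/17 + (2/17)·489 = 160.
Government outlay = subsidy × quantity = 50 × 489 = 24450.

Government cost = 24450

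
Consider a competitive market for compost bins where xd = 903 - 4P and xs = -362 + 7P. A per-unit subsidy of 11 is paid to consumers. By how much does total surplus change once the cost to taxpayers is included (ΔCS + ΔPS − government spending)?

Pre-subsidy: 903 - 4P = -362 + 7P gives P* = 115, x* = 443.
With the rebate, buyers effectively pay Pb = Ps − 11, where Ps is the price sellers receive.
Demand in terms of Ps becomes xd = 903 − 4(Ps − 11) = 947 - 4Ps. Setting this equal to supply: 947 - 4Ps = -362 + 7Ps, so Ps = 119.
Buyers pay Pb = 119 − 11 = 108; x' = -362 + 7·119 = 471.
ΔCS = ½(443 + 471)(115 − 108) = 3199; ΔPS = ½(443 + 471)(119 − 115) = 1828.
Government spending = 11 × 471 = 5181.
Net change = 3199 + 1828 − 5181 = -154. The loss equals the DWL triangle ½·11·28.

Net change in total surplus = -154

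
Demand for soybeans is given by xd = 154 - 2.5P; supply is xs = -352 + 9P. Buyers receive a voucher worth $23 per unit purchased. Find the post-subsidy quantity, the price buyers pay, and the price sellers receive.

Pre-subsidy: 154 - 2.5P = -352 + 9P gives P* = 44, x* = 44.
With the rebate, buyers effectively pay Pb = Ps − 23, where Ps is the price sellers receive.
Demand in terms of Ps becomes xd = 154 − 2.5(Ps − 23) = 211.5 - 2.5Ps. Setting this equal to supply: 211.5 - 2.5Ps = -352 + 9Ps, so Ps = 49.
Buyers pay Pb = 49 − 23 = 26; x' = -352 + 9·49 = 89.

x' = 89; buyers pay $26; sellers receive $49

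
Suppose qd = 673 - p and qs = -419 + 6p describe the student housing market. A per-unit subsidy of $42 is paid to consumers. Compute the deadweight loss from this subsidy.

Pre-subsidy: 673 - p = -419 + 6p gives p* = 156, q* = 517.
With the rebate, buyers effectively pay pb = ps − 42, where ps is the price sellers receive.
Demand in terms of ps becomes qd = 673 − 1(ps − 42) = 715 - ps. Setting this equal to supply: 715 - ps = -419 + 6ps, so ps = 162.
Buyers pay pb = 162 − 42 = 120; q' = -419 + 6·162 = 553.
The subsidy expands output by 553 − 517 = 36 past the efficient level; on those units the gap between marginal cost and willingness to pay runs from 0 up to 42.
DWL = ½ × 42 × 36 = 756.

Deadweight loss = $756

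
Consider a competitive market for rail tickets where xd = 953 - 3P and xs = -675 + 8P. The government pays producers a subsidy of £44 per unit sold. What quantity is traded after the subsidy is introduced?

x' = 605

Pre-subsidy: 953 - 3P = -675 + 8P gives P* = 148, x* = 509.
With the subsidy, sellers receive Ps = Pb + 44 for each unit, where Pb is the price buyers pay.
Supply in terms of Pb becomes xs = -675 + 8(Pb + 44) = -323 + 8Pb. Setting this equal to demand: 953 - 3Pb = -323 + 8Pb, so Pb = 116.
Sellers receive Ps = 116 + 44 = 160; x' = 953 − 3·116 = 605.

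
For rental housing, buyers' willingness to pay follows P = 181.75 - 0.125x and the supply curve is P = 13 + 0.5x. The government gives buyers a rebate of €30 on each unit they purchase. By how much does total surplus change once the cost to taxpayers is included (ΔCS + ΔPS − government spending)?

Net change in total surplus = -€720

Pre-subsidy: 181.75 - 0.125x = 13 + 0.5x gives x* = 270 and P* = 148.
With the rebate, buyers effectively pay Pb = Ps − 30, where Ps is the price sellers receive.
On the curves, Pb = 181.75 - 0.125x and Ps = 13 + 0.5x; the wedge Ps − Pb = 30 gives 13 + 0.5x − (181.75 - 0.125x) = 30, so x' = 318.
Then Pb = 181.75 − 0.125·318 = 142 and Ps = 13 + 0.5·318 = 172.
ΔCS = ½(270 + 318)(148 − 142) = 1764; ΔPS = ½(270 + 318)(172 − 148) = 7056.
Government spending = 30 × 318 = 9540.
Net change = 1764 + 7056 − 9540 = -720. The loss equals the DWL triangle ½·30·48.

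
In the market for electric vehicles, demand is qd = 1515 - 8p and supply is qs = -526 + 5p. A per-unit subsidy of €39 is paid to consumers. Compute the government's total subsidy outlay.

Pre-subsidy: 1515 - 8p = -526 + 5p gives p* = 157, q* = 259.
With the rebate, buyers effectively pay pb = ps − 39, where ps is the price sellers receive.
Demand in terms of ps becomes qd = 1515 − 8(ps − 39) = 1827 - 8ps. Setting this equal to supply: 1827 - 8ps = -526 + 5ps, so ps = 181.
Buyers pay pb = 181 − 39 = 142; q' = -526 + 5·181 = 379.
Government outlay = subsidy × quantity = 39 × 379 = 14781.

Government cost = €14781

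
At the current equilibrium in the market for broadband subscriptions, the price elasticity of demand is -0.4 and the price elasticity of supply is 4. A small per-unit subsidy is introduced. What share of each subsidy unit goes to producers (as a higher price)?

For a small subsidy around the equilibrium, the benefit split depends on the relative slopes, which at a point are proportional to the elasticities.
Buyer share = εs/(εs + |εd|) = 4/(4 + 0.4) = 10/11; seller share = |εd|/(εs + |εd|) = 1/11.
So producers capture 1/11 of the subsidy.

Producer share = 1/11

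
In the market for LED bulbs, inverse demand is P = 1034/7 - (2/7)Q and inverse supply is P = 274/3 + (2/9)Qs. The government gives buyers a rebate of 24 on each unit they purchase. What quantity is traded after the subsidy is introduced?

Pre-subsidy: 1034/7 - (2/7)Q = 274/3 + (2/9)Q gives Q* = 111 and P* = 116.
With the rebate, buyers effectively pay Pb = Ps − 24, where Ps is the price sellers receive.
On the curves, Pb = 1034/7 - (2/7)Q and Ps = 274/3 + (2/9)Q; the wedge Ps − Pb = 24 gives 274/3 + (2/9)Q − (1034/7 - (2/7)Q) = 24, so Q' = 158.25.
Then Pb = 1034/7 − (2/7)·158.25 = 102.5 and Ps = 274/3 + (2/9)·158.25 = 126.5.

Q' = 158.25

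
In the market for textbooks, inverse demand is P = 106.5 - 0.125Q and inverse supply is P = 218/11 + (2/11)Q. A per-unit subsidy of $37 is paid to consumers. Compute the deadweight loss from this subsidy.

Deadweight loss = 60236/27

Pre-subsidy: 106.5 - 0.125Q = 218/11 + (2/11)Q gives Q* = 7628/27 and P* = 1922/27.
With the rebate, buyers effectively pay Pb = Ps − 37, where Ps is the price sellers receive.
On the curves, Pb = 106.5 - 0.125Q and Ps = 218/11 + (2/11)Q; the wedge Ps − Pb = 37 gives 218/11 + (2/11)Q − (106.5 - 0.125Q) = 37, so Q' = 3628/9.
Then Pb = 106.5 − 0.125·(3628/9) = 505/9 and Ps = 218/11 + (2/11)·(3628/9) = 838/9.
The subsidy expands output by 3628/9 − 7628/27 = 3256/27 past the efficient level; on those units the gap between marginal cost and willingness to pay runs from 0 up to 37.
DWL = ½ × 37 × 3256/27 = 60236/27.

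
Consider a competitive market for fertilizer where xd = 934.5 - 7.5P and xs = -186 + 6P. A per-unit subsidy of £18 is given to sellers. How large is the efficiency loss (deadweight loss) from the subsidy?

Deadweight loss = £540

Pre-subsidy: 934.5 - 7.5P = -186 + 6P gives P* = 83, x* = 312.
With the subsidy, sellers receive Ps = Pb + 18 for each unit, where Pb is the price buyers pay.
Supply in terms of Pb becomes xs = -186 + 6(Pb + 18) = -78 + 6Pb. Setting this equal to demand: 934.5 - 7.5Pb = -78 + 6Pb, so Pb = 75.
Sellers receive Ps = 75 + 18 = 93; x' = 934.5 − 7.5·75 = 372.
The subsidy expands output by 372 − 312 = 60 past the efficient level; on those units the gap between marginal cost and willingness to pay runs from 0 up to 18.
DWL = ½ × 18 × 60 = 540.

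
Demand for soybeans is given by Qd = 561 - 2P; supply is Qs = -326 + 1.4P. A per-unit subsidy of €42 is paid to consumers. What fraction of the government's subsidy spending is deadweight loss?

Pre-subsidy: 561 - 2P = -326 + 1.4P gives P* = 4435/17, Q* = 667/17.
With the rebate, buyers effectively pay Pb = Ps − 42, where Ps is the price sellers receive.
Demand in terms of Ps becomes Qd = 561 − 2(Ps − 42) = 645 - 2Ps. Setting this equal to supply: 645 - 2Ps = -326 + 1.4Ps, so Ps = 4855/17.
Buyers pay Pb = 4855/17 − 42 = 4141/17; Q' = -326 + 1.4·(4855/17) = 1255/17.
ΔCS = ½(667/17 + 1255/17)(4435/17 − 4141/17) = 282534/289; ΔPS = ½(667/17 + 1255/17)(4855/17 − 4435/17) = 403620/289.
Government spending = 42 × 1255/17 = 52710/17.
DWL = ½ × 42 × (1255/17 − 667/17) = 12348/17; fraction = (12348/17) / (52710/17) = 294/1255.

DWL / government spending = 294/1255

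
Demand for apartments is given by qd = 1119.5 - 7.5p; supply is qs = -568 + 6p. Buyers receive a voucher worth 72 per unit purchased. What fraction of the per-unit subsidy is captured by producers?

Pre-subsidy: 1119.5 - 7.5p = -568 + 6p gives p* = 125, q* = 182.
With the rebate, buyers effectively pay pb = ps − 72, where ps is the price sellers receive.
Demand in terms of ps becomes qd = 1119.5 − 7.5(ps − 72) = 1659.5 - 7.5ps. Setting this equal to supply: 1659.5 - 7.5ps = -568 + 6ps, so ps = 165.
Buyers pay pb = 165 − 72 = 93; q' = -568 + 6·165 = 422.
Buyers' price falls by p* − pb = 125 − 93 = 32; sellers' price rises by ps − p* = 165 − 125 = 40.
So producers capture 40/72 = 5/9 of each unit of subsidy.

Producer share = 5/9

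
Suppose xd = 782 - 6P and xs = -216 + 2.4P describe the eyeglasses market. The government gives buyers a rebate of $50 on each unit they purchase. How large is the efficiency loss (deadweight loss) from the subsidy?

Pre-subsidy: 782 - 6P = -216 + 2.4P gives P* = 2495/21, x* = 484/7.
With the rebate, buyers effectively pay Pb = Ps − 50, where Ps is the price sellers receive.
Demand in terms of Ps becomes xd = 782 − 6(Ps − 50) = 1082 - 6Ps. Setting this equal to supply: 1082 - 6Ps = -216 + 2.4Ps, so Ps = 3245/21.
Buyers pay Pb = 3245/21 − 50 = 2195/21; x' = -216 + 2.4·(3245/21) = 1084/7.
The subsidy expands output by 1084/7 − 484/7 = 600/7 past the efficient level; on those units the gap between marginal cost and willingness to pay runs from 0 up to 50.
DWL = ½ × 50 × 600/7 = 15000/7.

Deadweight loss = 15000/7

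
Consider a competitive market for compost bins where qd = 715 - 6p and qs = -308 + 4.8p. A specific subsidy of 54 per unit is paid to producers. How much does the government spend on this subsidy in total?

Government cost = 15696

Pre-subsidy: 715 - 6p = -308 + 4.8p gives p* = 1705/18, q* = 440/3.
With the subsidy, sellers receive ps = pb + 54 for each unit, where pb is the price buyers pay.
Supply in terms of pb becomes qs = -308 + 4.8(pb + 54) = -48.8 + 4.8pb. Setting this equal to demand: 715 - 6pb = -48.8 + 4.8pb, so pb = 1273/18.
Sellers receive ps = 1273/18 + 54 = 2245/18; q' = 715 − 6·(1273/18) = 872/3.
Government outlay = subsidy × quantity = 54 × 872/3 = 15696.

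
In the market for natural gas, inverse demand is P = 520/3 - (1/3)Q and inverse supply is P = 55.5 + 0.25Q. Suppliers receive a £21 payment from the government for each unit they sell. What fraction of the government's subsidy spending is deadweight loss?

Pre-subsidy: 520/3 - (1/3)Q = 55.5 + 0.25Q gives Q* = 202 and P* = 106.
With the subsidy, sellers receive Ps = Pb + 21 for each unit, where Pb is the price buyers pay.
On the curves, Pb = 520/3 - (1/3)Q and Ps = 55.5 + 0.25Q; the wedge Ps − Pb = 21 gives 55.5 + 0.25Q − (520/3 - (1/3)Q) = 21, so Q' = 238.
Then Pb = 520/3 − (1/3)·238 = 94 and Ps = 55.5 + 0.25·238 = 115.
ΔCS = ½(202 + 238)(106 − 94) = 2640; ΔPS = ½(202 + 238)(115 − 106) = 1980.
Government spending = 21 × 238 = 4998.
DWL = ½ × 21 × (238 − 202) = 378; fraction = 378 / 4998 = 9/119.

DWL / government spending = 9/119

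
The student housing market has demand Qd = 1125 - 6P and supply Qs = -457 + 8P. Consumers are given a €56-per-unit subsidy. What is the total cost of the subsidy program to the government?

Government cost = €35784

Pre-subsidy: 1125 - 6P = -457 + 8P gives P* = 113, Q* = 447.
With the rebate, buyers effectively pay Pb = Ps − 56, where Ps is the price sellers receive.
Demand in terms of Ps becomes Qd = 1125 − 6(Ps − 56) = 1461 - 6Ps. Setting this equal to supply: 1461 - 6Ps = -457 + 8Ps, so Ps = 137.
Buyers pay Pb = 137 − 56 = 81; Q' = -457 + 8·137 = 639.
Government outlay = subsidy × quantity = 56 × 639 = 35784.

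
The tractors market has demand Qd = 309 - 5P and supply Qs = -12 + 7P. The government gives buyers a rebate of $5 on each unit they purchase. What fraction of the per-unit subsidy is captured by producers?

Pre-subsidy: 309 - 5P = -12 + 7P gives P* = 26.75, Q* = 175.25.
With the rebate, buyers effectively pay Pb = Ps − 5, where Ps is the price sellers receive.
Demand in terms of Ps becomes Qd = 309 − 5(Ps − 5) = 334 - 5Ps. Setting this equal to supply: 334 - 5Ps = -12 + 7Ps, so Ps = 173/6.
Buyers pay Pb = 173/6 − 5 = 143/6; Q' = -12 + 7·(173/6) = 1139/6.
Buyers' price falls by P* − Pb = 26.75 − 143/6 = 35/12; sellers' price rises by Ps − P* = 173/6 − 26.75 = 25/12.
So producers capture (25/12)/5 = 5/12 of each unit of subsidy.

Producer share = 5/12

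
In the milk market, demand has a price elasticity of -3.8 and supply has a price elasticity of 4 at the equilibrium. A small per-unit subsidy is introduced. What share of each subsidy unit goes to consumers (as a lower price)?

For a small subsidy around the equilibrium, the benefit split depends on the relative slopes, which at a point are proportional to the elasticities.
Buyer share = εs/(εs + |εd|) = 4/(4 + 3.8) = 20/39; seller share = |εd|/(εs + |εd|) = 19/39.

Consumer share = 20/39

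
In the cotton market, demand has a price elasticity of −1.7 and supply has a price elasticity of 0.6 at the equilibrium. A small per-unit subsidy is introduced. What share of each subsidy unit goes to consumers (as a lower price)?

For a small subsidy around the equilibrium, the benefit split depends on the relative slopes, which at a point are proportional to the elasticities.
Buyer share = εs/(εs + |εd|) = 0.6/(0.6 + 1.7) = 6/23; seller share = |εd|/(εs + |εd|) = 17/23.

Consumer share = 6/23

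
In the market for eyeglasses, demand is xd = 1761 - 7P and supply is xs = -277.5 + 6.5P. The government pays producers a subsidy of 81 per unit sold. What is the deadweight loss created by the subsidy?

Pre-subsidy: 1761 - 7P = -277.5 + 6.5P gives P* = 151, x* = 704.
With the subsidy, sellers receive Ps = Pb + 81 for each unit, where Pb is the price buyers pay.
Supply in terms of Pb becomes xs = -277.5 + 6.5(Pb + 81) = 249 + 6.5Pb. Setting this equal to demand: 1761 - 7Pb = 249 + 6.5Pb, so Pb = 112.
Sellers receive Ps = 112 + 81 = 193; x' = 1761 − 7·112 = 977.
The subsidy expands output by 977 − 704 = 273 past the efficient level; on those units the gap between marginal cost and willingness to pay runs from 0 up to 81.
DWL = ½ × 81 × 273 = 11056.5.

Deadweight loss = 11056.5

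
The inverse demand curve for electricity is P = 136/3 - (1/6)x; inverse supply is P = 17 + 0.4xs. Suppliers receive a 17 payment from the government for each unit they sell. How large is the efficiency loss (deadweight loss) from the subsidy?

Deadweight loss = 255

Pre-subsidy: 136/3 - (1/6)x = 17 + 0.4x gives x* = 50 and P* = 37.
With the subsidy, sellers receive Ps = Pb + 17 for each unit, where Pb is the price buyers pay.
On the curves, Pb = 136/3 - (1/6)x and Ps = 17 + 0.4x; the wedge Ps − Pb = 17 gives 17 + 0.4x − (136/3 - (1/6)x) = 17, so x' = 80.
Then Pb = 136/3 − (1/6)·80 = 32 and Ps = 17 + 0.4·80 = 49.
The subsidy expands output by 80 − 50 = 30 past the efficient level; on those units the gap between marginal cost and willingness to pay runs from 0 up to 17.
DWL = ½ × 17 × 30 = 255.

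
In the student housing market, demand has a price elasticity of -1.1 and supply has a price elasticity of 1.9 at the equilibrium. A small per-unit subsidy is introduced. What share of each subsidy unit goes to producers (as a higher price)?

For a small subsidy around the equilibrium, the benefit split depends on the relative slopes, which at a point are proportional to the elasticities.
Buyer share = εs/(εs + |εd|) = 1.9/(1.9 + 1.1) = 19/30; seller share = |εd|/(εs + |εd|) = 11/30.
So producers capture 11/30 of the subsidy.

Producer share = 11/30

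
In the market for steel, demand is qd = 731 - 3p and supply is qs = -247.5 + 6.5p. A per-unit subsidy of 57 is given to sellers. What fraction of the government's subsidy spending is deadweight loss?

DWL / government spending = 117/1078

Pre-subsidy: 731 - 3p = -247.5 + 6.5p gives p* = 103, q* = 422.
With the subsidy, sellers receive ps = pb + 57 for each unit, where pb is the price buyers pay.
Supply in terms of pb becomes qs = -247.5 + 6.5(pb + 57) = 123 + 6.5pb. Setting this equal to demand: 731 - 3pb = 123 + 6.5pb, so pb = 64.
Sellers receive ps = 64 + 57 = 121; q' = 731 − 3·64 = 539.
ΔCS = ½(422 + 539)(103 − 64) = 18739.5; ΔPS = ½(422 + 539)(121 − 103) = 8649.
Government spending = 57 × 539 = 30723.
DWL = ½ × 57 × (539 − 422) = 3334.5; fraction = 3334.5 / 30723 = 117/1078.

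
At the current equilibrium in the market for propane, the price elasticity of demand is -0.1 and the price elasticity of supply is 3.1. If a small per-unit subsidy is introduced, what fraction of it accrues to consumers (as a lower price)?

For a small subsidy around the equilibrium, the benefit split depends on the relative slopes, which at a point are proportional to the elasticities.
Buyer share = εs/(εs + |εd|) = 3.1/(3.1 + 0.1) = 0.96875; seller share = |εd|/(εs + |εd|) = 0.03125.

Consumer share = 0.96875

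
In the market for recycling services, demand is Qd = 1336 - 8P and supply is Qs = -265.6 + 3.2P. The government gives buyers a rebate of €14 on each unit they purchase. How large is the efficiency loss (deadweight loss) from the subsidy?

Pre-subsidy: 1336 - 8P = -265.6 + 3.2P gives P* = 143, Q* = 192.
With the rebate, buyers effectively pay Pb = Ps − 14, where Ps is the price sellers receive.
Demand in terms of Ps becomes Qd = 1336 − 8(Ps − 14) = 1448 - 8Ps. Setting this equal to supply: 1448 - 8Ps = -265.6 + 3.2Ps, so Ps = 153.
Buyers pay Pb = 153 − 14 = 139; Q' = -265.6 + 3.2·153 = 224.
The subsidy expands output by 224 − 192 = 32 past the efficient level; on those units the gap between marginal cost and willingness to pay runs from 0 up to 14.
DWL = ½ × 14 × 32 = 224.

Deadweight loss = €224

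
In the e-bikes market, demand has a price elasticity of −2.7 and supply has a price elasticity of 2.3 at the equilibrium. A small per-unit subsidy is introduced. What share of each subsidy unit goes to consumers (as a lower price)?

Consumer share = 0.46

For a small subsidy around the equilibrium, the benefit split depends on the relative slopes, which at a point are proportional to the elasticities.
Buyer share = εs/(εs + |εd|) = 2.3/(2.3 + 2.7) = 0.46; seller share = |εd|/(εs + |εd|) = 0.54.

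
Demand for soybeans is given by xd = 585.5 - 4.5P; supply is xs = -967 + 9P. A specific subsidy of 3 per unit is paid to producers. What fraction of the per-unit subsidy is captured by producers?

Pre-subsidy: 585.5 - 4.5P = -967 + 9P gives P* = 115, x* = 68.
With the subsidy, sellers receive Ps = Pb + 3 for each unit, where Pb is the price buyers pay.
Supply in terms of Pb becomes xs = -967 + 9(Pb + 3) = -940 + 9Pb. Setting this equal to demand: 585.5 - 4.5Pb = -940 + 9Pb, so Pb = 113.
Sellers receive Ps = 113 + 3 = 116; x' = 585.5 − 4.5·113 = 77.
Buyers' price falls by P* − Pb = 115 − 113 = 2; sellers' price rises by Ps − P* = 116 − 115 = 1.
So producers capture 1/3 = 1/3 of each unit of subsidy.

Producer share = 1/3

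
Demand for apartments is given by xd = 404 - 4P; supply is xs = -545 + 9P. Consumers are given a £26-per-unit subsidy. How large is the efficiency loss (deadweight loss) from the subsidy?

Pre-subsidy: 404 - 4P = -545 + 9P gives P* = 73, x* = 112.
With the rebate, buyers effectively pay Pb = Ps − 26, where Ps is the price sellers receive.
Demand in terms of Ps becomes xd = 404 − 4(Ps − 26) = 508 - 4Ps. Setting this equal to supply: 508 - 4Ps = -545 + 9Ps, so Ps = 81.
Buyers pay Pb = 81 − 26 = 55; x' = -545 + 9·81 = 184.
The subsidy expands output by 184 − 112 = 72 past the efficient level; on those units the gap between marginal cost and willingness to pay runs from 0 up to 26.
DWL = ½ × 26 × 72 = 936.

Deadweight loss = £936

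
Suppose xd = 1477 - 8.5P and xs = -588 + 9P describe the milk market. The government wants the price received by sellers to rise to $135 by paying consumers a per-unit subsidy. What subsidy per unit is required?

Required subsidy s = $35 per unit

At a seller price of 135, quantity supplied is -588 + 9·135 = 627.
Buyers absorb 627 only when they pay Pb with 1477 − 8.5·Pb = 627, i.e. Pb = 100.
s = Ps − Pb = 135 − 100 = 35.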